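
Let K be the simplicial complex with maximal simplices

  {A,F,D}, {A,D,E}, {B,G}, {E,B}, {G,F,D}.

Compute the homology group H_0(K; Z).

H_0 = Z.

We work with the vertex ordering A < B < D < E < F < G. The simplices of K, each written with vertices in increasing order, are:

  0-simplices (6): A, B, D, E, F, G
  1-simplices (9): AD, AE, AF, BE, BG, DE, DF, DG, FG
  2-simplices (3): ADE, ADF, DFG

Hence C_0 ≅ Z^6, C_1 ≅ Z^9, C_2 ≅ Z^3.

Boundary ∂_1: C_1 → C_0 maps an edge to its endpoints' difference, ∂[p,q] = q − p. For instance
  ∂AF = F − A.
The resulting 6×9 matrix has rank 5, and its Smith normal form has invariant factors (1,1,1,1,1).

Boundary ∂_2: C_2 → C_1 maps a triangle to the signed sum of its edges. For instance
  ∂ADE = DE − AE + AD,
  ∂ADF = DF − AF + AD.
The 9×3 boundary matrix has rank 3 and Smith normal form diag(1,1,1).

Computing H_k = (kernel of ∂_k) / (image of ∂_{k+1}):

  H_0: rank C_0 − rank ∂_1 = 6 − 5 = 1, and the invariant factors of ∂_1 are all 1, so H_0 ≅ Z.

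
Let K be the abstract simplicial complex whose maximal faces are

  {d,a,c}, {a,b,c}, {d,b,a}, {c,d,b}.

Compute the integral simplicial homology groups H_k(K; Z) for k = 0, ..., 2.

We work with the vertex ordering a < b < c < d. The simplices of K, each written with vertices in increasing order, are:

  0-simplices (4): a, b, c, d
  1-simplices (6): ab, ac, ad, bc, bd, cd
  2-simplices (4): abc, abd, acd, bcd

giving chain groups C_0 ≅ Z^4, C_1 ≅ Z^6, C_2 ≅ Z^4.

Boundary ∂_1: C_1 → C_0 sends each edge [p,q] (with p < q) to q − p.
The 4×6 boundary matrix has rank 3 and Smith normal form diag(1,1,1).

Boundary ∂_2: C_2 → C_1 maps a triangle to the signed sum of its edges. For instance
  ∂abd = bd − ad + ab,
  ∂acd = cd − ad + ac.
The resulting 6×4 matrix has rank 3, and its Smith normal form has invariant factors (1,1,1).

Computing H_k = (kernel of ∂_k) / (image of ∂_{k+1}):

  H_0: rank C_0 − rank ∂_1 = 4 − 3 = 1, and the invariant factors of ∂_1 are all 1, so H_0 = Z.
  H_1: rank ker ∂_1 − rank ∂_2 = (6 − 3) − 3 = 0, and the invariant factors of ∂_2 are all 1, so H_1 = 0.
  H_2: rank ker ∂_2 − rank ∂_3 = (4 − 3) − 0 = 1, and there is no ∂_3, so H_2 = Z.

(K is a triangulation of the 2-sphere S^2.)

H_0 = Z,  H_1 = 0,  H_2 = Z.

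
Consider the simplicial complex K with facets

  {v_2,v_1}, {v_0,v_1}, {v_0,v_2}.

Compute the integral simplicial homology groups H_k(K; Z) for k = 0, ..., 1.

We work with the vertex ordering v_0 < v_1 < v_2. The simplices of K, each written with vertices in increasing order, are:

  0-simplices (3): [v_0], [v_1], [v_2]
  1-simplices (3): [v_0,v_1], [v_0,v_2], [v_1,v_2]

Hence C_0 ≅ Z^3, C_1 ≅ Z^3.

∂_1: C_1 → C_0 is given by ∂[p,q] = [q] − [p]. For instance
  ∂[v_0,v_2] = [v_2] − [v_0].
This gives a 3×3 integer matrix of rank 2; reducing to Smith normal form yields diagonal entries (1,1).

Now H_k = ker ∂_k / im ∂_{k+1}, so:

  H_0: rank C_0 − rank ∂_1 = 3 − 2 = 1, and the invariant factors of ∂_1 are all 1, so H_0 ≅ Z.
  H_1: rank ker ∂_1 − rank ∂_2 = (3 − 2) − 0 = 1, and there is no ∂_2, so H_1 ≅ Z.

As a check, the Euler characteristic is 3 − 3 = 0, which agrees with 1 − 1 = 0.

H_0 ≅ Z,  H_1 ≅ Z.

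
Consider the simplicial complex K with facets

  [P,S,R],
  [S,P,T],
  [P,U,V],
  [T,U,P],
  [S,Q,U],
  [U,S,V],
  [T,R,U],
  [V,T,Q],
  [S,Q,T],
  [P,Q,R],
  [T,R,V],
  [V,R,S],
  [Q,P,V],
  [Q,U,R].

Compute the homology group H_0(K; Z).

H_0 = Z.

Take the total order P < Q < R < S < T < U < V on the vertex set. Then K (dimension 2) consists of the simplices:

  0-simplices (7): P, Q, R, S, T, U, V
  1-simplices (21): PQ, PR, PS, PT, PU, PV, QR, QS, QT, QU, QV, RS, RT, RU, RV, ST, SU, SV, TU, TV, UV
  2-simplices (14): PQR, PQV, PRS, PST, PTU, PUV, QRU, QST, QSU, QTV, RSV, RTU, RTV, SUV

Hence C_0 ≅ Z^7, C_1 ≅ Z^21, C_2 ≅ Z^14.

∂_1: C_1 → C_0 is given by ∂[p,q] = [q] − [p]. For instance
  ∂RS = S − R.
This gives a 7×21 integer matrix of rank 6; reducing to Smith normal form yields diagonal entries (1,1,1,1,1,1).

Boundary ∂_2: C_2 → C_1 sends each 2-simplex [p,q,r] to [q,r] − [p,r] + [p,q]. For instance
  ∂QRU = RU − QU + QR,
  ∂QST = ST − QT + QS.
This gives a 21×14 integer matrix of rank 13; reducing to Smith normal form yields diagonal entries (1,1,1,1,1,1,1,1,1,1,1,1,1).

Computing H_k = (kernel of ∂_k) / (image of ∂_{k+1}):

  H_0: rank C_0 − rank ∂_1 = 7 − 6 = 1, and the invariant factors of ∂_1 are all 1, so H_0 = Z.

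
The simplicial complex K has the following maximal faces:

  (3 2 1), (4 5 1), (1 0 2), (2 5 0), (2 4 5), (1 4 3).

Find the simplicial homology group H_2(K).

H_2 ≅ 0.

Order the vertices as 0 < 1 < 2 < 3 < 4 < 5. Listing each simplex with vertices in this order, K has dimension 2 with simplices:

  0-simplices (6): [0], [1], [2], [3], [4], [5]
  1-simplices (12): [0,1], [0,2], [0,5], [1,2], [1,3], [1,4], [1,5], [2,3], [2,4], [2,5], [3,4], [4,5]
  2-simplices (6): [0,1,2], [0,2,5], [1,2,3], [1,3,4], [1,4,5], [2,4,5]

Hence C_0 ≅ Z^6, C_1 ≅ Z^12, C_2 ≅ Z^6.

Boundary ∂_1: C_1 → C_0 sends each edge [p,q] (with p < q) to q − p. For instance
  ∂[1,2] = [2] − [1].
The resulting 6×12 matrix has rank 5, and its Smith normal form has invariant factors (1,1,1,1,1).

The boundary map ∂_2: C_2 → C_1 sends each 2-simplex [p,q,r] to [q,r] − [p,r] + [p,q]. For instance
  ∂[0,1,2] = [1,2] − [0,2] + [0,1],
  ∂[1,3,4] = [3,4] − [1,4] + [1,3].
This gives a 12×6 integer matrix of rank 6; reducing to Smith normal form yields diagonal entries (1,1,1,1,1,1).

Now H_k = ker ∂_k / im ∂_{k+1}, so:

  H_2: rank ker ∂_2 − rank ∂_3 = (6 − 6) − 0 = 0, and there is no ∂_3, so H_2 = 0.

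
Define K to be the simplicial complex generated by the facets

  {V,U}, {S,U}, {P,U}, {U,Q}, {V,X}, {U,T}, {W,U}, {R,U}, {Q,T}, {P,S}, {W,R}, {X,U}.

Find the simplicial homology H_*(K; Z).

Take the total order P < Q < R < S < T < U < V < W < X on the vertex set. Then K (dimension 1) consists of the simplices:

  0-simplices (9): P, Q, R, S, T, U, V, W, X
  1-simplices (12): PS, PU, QT, QU, RU, RW, SU, TU, UV, UW, UX, VX

giving chain groups C_0 ≅ Z^9, C_1 ≅ Z^12.

The boundary map ∂_1: C_1 → C_0 sends each edge [p,q] (with p < q) to q − p. For instance
  ∂UW = W − U.
The 9×12 boundary matrix has rank 8 and Smith normal form diag(1,1,1,1,1,1,1,1).

From H_k ≅ ker(∂_k) / im(∂_{k+1}) we obtain:

  H_0: rank C_0 − rank ∂_1 = 9 − 8 = 1, and the invariant factors of ∂_1 are all 1, so H_0 = Z.
  H_1: rank ker ∂_1 − rank ∂_2 = (12 − 8) − 0 = 4, and there is no ∂_2, so H_1 = Z^4.

As a check, the Euler characteristic is 9 − 12 = -3, which agrees with 1 − 4 = -3.

H_0 = Z,  H_1 = Z^4.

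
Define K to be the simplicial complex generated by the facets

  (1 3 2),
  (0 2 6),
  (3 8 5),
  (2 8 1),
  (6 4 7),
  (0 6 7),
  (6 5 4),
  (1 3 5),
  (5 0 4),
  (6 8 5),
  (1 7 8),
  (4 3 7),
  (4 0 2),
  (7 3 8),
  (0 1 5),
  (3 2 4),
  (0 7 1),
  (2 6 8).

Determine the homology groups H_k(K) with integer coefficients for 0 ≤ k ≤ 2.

H_0 = Z,  H_1 = Z ⊕ Z/2Z,  H_2 = 0.

Fix the vertex order 0 < 1 < 2 < 3 < 4 < 5 < 6 < 7 < 8 and write every simplex with vertices in increasing order. Then dim K = 2 and the simplices of K are:

  0-simplices (9): [0], [1], [2], [3], [4], [5], [6], [7], [8]
  1-simplices (27): (27 of them)
  2-simplices (18): [0,1,5], [0,1,7], [0,2,4], [0,2,6], [0,4,5], [0,6,7], [1,2,3], [1,2,8], [1,3,5], [1,7,8], [2,3,4], [2,6,8], [3,4,7], [3,5,8], [3,7,8], [4,5,6], [4,6,7], [5,6,8]

Hence C_0 ≅ Z^9, C_1 ≅ Z^27, C_2 ≅ Z^18.

∂_1: C_1 → C_0 maps an edge to its endpoints' difference, ∂[p,q] = q − p.
This gives a 9×27 integer matrix of rank 8; reducing to Smith normal form yields diagonal entries (1,1,1,1,1,1,1,1).

∂_2: C_2 → C_1 maps a triangle to the signed sum of its edges. For instance
  ∂[1,7,8] = [7,8] − [1,8] + [1,7],
  ∂[3,5,8] = [5,8] − [3,8] + [3,5].
The resulting 27×18 matrix has rank 18, and its Smith normal form has invariant factors (1,1,1,1,1,1,1,1,1,1,1,1,1,1,1,1,1,2).

Computing H_k = (kernel of ∂_k) / (image of ∂_{k+1}):

  H_0: rank C_0 − rank ∂_1 = 9 − 8 = 1, and the invariant factors of ∂_1 are all 1, so H_0 = Z.
  H_1: rank ker ∂_1 − rank ∂_2 = (27 − 8) − 18 = 1, and ∂_2 has invariant factor 2 > 1, so H_1 = Z ⊕ Z/2Z.
  H_2: rank ker ∂_2 − rank ∂_3 = (18 − 18) − 0 = 0, and there is no ∂_3, so H_2 = 0.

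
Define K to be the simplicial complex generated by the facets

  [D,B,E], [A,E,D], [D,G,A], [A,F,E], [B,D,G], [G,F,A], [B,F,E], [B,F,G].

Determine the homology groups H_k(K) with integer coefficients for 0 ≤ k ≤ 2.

Order the vertices as A < B < D < E < F < G. Listing each simplex with vertices in this order, K has dimension 2 with simplices:

  0-simplices (6): A, B, D, E, F, G
  1-simplices (12): AD, AE, AF, AG, BD, BE, BF, BG, DE, DG, EF, FG
  2-simplices (8): ADE, ADG, AEF, AFG, BDE, BDG, BEF, BFG

giving chain groups C_0 ≅ Z^6, C_1 ≅ Z^12, C_2 ≅ Z^8.

The boundary map ∂_1: C_1 → C_0 maps an edge to its endpoints' difference, ∂[p,q] = q − p.
The resulting 6×12 matrix has rank 5, and its Smith normal form has invariant factors (1,1,1,1,1).

The boundary map ∂_2: C_2 → C_1 maps a triangle to the signed sum of its edges. For instance
  ∂BFG = FG − BG + BF,
  ∂BEF = EF − BF + BE.
This gives a 12×8 integer matrix of rank 7; reducing to Smith normal form yields diagonal entries (1,1,1,1,1,1,1).

Computing H_k = (kernel of ∂_k) / (image of ∂_{k+1}):

  H_0: rank C_0 − rank ∂_1 = 6 − 5 = 1, and the invariant factors of ∂_1 are all 1, so H_0 ≅ Z.
  H_1: rank ker ∂_1 − rank ∂_2 = (12 − 5) − 7 = 0, and the invariant factors of ∂_2 are all 1, so H_1 ≅ 0.
  H_2: rank ker ∂_2 − rank ∂_3 = (8 − 7) − 0 = 1, and there is no ∂_3, so H_2 ≅ Z.

H_0 ≅ Z,  H_1 = 0,  H_2 ≅ Z.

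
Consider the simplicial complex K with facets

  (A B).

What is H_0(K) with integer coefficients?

H_0 = Z.

We work with the vertex ordering A < B. The simplices of K, each written with vertices in increasing order, are:

  0-simplices (2): A, B
  1-simplices (1): AB

Hence C_0 ≅ Z^2, C_1 ≅ Z^1.

∂_1: C_1 → C_0 sends each edge [p,q] (with p < q) to q − p.
This gives a 2×1 integer matrix of rank 1; reducing to Smith normal form yields diagonal entries (1).

Now H_k = ker ∂_k / im ∂_{k+1}, so:

  H_0: rank C_0 − rank ∂_1 = 2 − 1 = 1, and the invariant factors of ∂_1 are all 1, so H_0 = Z.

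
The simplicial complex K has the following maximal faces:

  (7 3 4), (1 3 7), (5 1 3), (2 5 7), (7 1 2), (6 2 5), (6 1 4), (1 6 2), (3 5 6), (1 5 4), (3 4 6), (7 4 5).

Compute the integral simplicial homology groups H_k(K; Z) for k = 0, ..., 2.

H_0 ≅ Z,  H_1 ≅ Z_2,  H_2 = 0.

Take the total order 1 < 2 < 3 < 4 < 5 < 6 < 7 on the vertex set. Then K (dimension 2) consists of the simplices:

  0-simplices (7): [1], [2], [3], [4], [5], [6], [7]
  1-simplices (18): [1,2], [1,3], [1,4], [1,5], [1,6], [1,7], [2,5], [2,6], [2,7], [3,4], [3,5], [3,6], [3,7], [4,5], [4,6], [4,7], [5,6], [5,7]
  2-simplices (12): [1,2,6], [1,2,7], [1,3,5], [1,3,7], [1,4,5], [1,4,6], [2,5,6], [2,5,7], [3,4,6], [3,4,7], [3,5,6], [4,5,7]

so the chain groups are C_0 ≅ Z^7, C_1 ≅ Z^18, C_2 ≅ Z^12.

Boundary ∂_1: C_1 → C_0 is given by ∂[p,q] = [q] − [p]. For instance
  ∂[3,5] = [5] − [3].
This gives a 7×18 integer matrix of rank 6; reducing to Smith normal form yields diagonal entries (1,1,1,1,1,1).

Boundary ∂_2: C_2 → C_1 acts by ∂[p,q,r] = [q,r] − [p,r] + [p,q]. For instance
  ∂[3,4,6] = [4,6] − [3,6] + [3,4],
  ∂[4,5,7] = [5,7] − [4,7] + [4,5].
This gives a 18×12 integer matrix of rank 12; reducing to Smith normal form yields diagonal entries (1,1,1,1,1,1,1,1,1,1,1,2).

Reading off H_k = ker ∂_k / im ∂_{k+1}:

  H_0: rank C_0 − rank ∂_1 = 7 − 6 = 1, and the invariant factors of ∂_1 are all 1, so H_0 = Z.
  H_1: rank ker ∂_1 − rank ∂_2 = (18 − 6) − 12 = 0, and ∂_2 has invariant factor 2 > 1, so H_1 = Z_2.
  H_2: rank ker ∂_2 − rank ∂_3 = (12 − 12) − 0 = 0, and there is no ∂_3, so H_2 = 0.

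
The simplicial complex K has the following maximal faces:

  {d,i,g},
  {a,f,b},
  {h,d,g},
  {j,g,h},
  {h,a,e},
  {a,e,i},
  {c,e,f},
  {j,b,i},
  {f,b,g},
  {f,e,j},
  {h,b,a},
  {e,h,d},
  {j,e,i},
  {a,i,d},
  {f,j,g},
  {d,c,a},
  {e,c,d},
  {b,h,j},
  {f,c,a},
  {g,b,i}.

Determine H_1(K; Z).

K has 10 vertices, 30 edges, 20 triangles.
rank ∂_1 = 9, rank ∂_2 = 20 ⇒ b_1 = 30 − 9 − 20 = 1; ∂_2 has invariant factor(s) [2] giving torsion. So H_1 = Z ⊕ Z/2.

H_1 ≅ Z ⊕ Z/2.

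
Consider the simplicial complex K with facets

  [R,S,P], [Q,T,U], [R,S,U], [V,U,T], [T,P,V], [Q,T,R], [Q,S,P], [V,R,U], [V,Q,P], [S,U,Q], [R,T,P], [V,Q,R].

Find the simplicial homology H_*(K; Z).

We work with the vertex ordering P < Q < R < S < T < U < V. The simplices of K, each written with vertices in increasing order, are:

  0-simplices (7): P, Q, R, S, T, U, V
  1-simplices (18): PQ, PR, PS, PT, PV, QR, QS, QT, QU, QV, RS, RT, RU, RV, SU, TU, TV, UV
  2-simplices (12): PQS, PQV, PRS, PRT, PTV, QRT, QRV, QSU, QTU, RSU, RUV, TUV

Hence C_0 ≅ Z^7, C_1 ≅ Z^18, C_2 ≅ Z^12.

Boundary ∂_1: C_1 → C_0 maps an edge to its endpoints' difference, ∂[p,q] = q − p. For instance
  ∂UV = V − U.
This gives a 7×18 integer matrix of rank 6; reducing to Smith normal form yields diagonal entries (1,1,1,1,1,1).

Boundary ∂_2: C_2 → C_1 sends each 2-simplex [p,q,r] to [q,r] − [p,r] + [p,q]. For instance
  ∂PRS = RS − PS + PR,
  ∂QRT = RT − QT + QR.
As a 18×12 matrix over Z this has rank 12, with invariant factors (1,1,1,1,1,1,1,1,1,1,1,2).

Computing H_k = (kernel of ∂_k) / (image of ∂_{k+1}):

  H_0: rank C_0 − rank ∂_1 = 7 − 6 = 1, and the invariant factors of ∂_1 are all 1, so H_0 ≅ Z.
  H_1: rank ker ∂_1 − rank ∂_2 = (18 − 6) − 12 = 0, and ∂_2 has invariant factor 2 > 1, so H_1 ≅ Z/2.
  H_2: rank ker ∂_2 − rank ∂_3 = (12 − 12) − 0 = 0, and there is no ∂_3, so H_2 ≅ 0.

H_0 ≅ Z,  H_1 ≅ Z/2,  H_2 = 0.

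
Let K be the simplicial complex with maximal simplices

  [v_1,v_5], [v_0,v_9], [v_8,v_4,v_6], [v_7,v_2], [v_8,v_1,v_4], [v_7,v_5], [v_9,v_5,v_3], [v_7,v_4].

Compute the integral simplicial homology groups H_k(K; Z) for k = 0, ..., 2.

Fix the vertex order v_0 < v_1 < v_2 < v_3 < v_4 < v_5 < v_6 < v_7 < v_8 < v_9 and write every simplex with vertices in increasing order. Then dim K = 2 and the simplices of K are:

  0-simplices (10): [v_0], [v_1], [v_2], [v_3], [v_4], [v_5], [v_6], [v_7], [v_8], [v_9]
  1-simplices (13): [v_0,v_9], [v_1,v_4], [v_1,v_5], [v_1,v_8], [v_2,v_7], [v_3,v_5], [v_3,v_9], [v_4,v_6], [v_4,v_7], [v_4,v_8], [v_5,v_7], [v_5,v_9], [v_6,v_8]
  2-simplices (3): [v_1,v_4,v_8], [v_3,v_5,v_9], [v_4,v_6,v_8]

so the chain groups are C_0 ≅ Z^10, C_1 ≅ Z^13, C_2 ≅ Z^3.

Boundary ∂_1: C_1 → C_0 maps an edge to its endpoints' difference, ∂[p,q] = q − p. For instance
  ∂[v_2,v_7] = [v_7] − [v_2].
As a 10×13 matrix over Z this has rank 9, with invariant factors (1,1,1,1,1,1,1,1,1).

The boundary map ∂_2: C_2 → C_1 sends each 2-simplex [p,q,r] to [q,r] − [p,r] + [p,q]. For instance
  ∂[v_1,v_4,v_8] = [v_4,v_8] − [v_1,v_8] + [v_1,v_4],
  ∂[v_4,v_6,v_8] = [v_6,v_8] − [v_4,v_8] + [v_4,v_6].
The 13×3 boundary matrix has rank 3 and Smith normal form diag(1,1,1).

Reading off H_k = ker ∂_k / im ∂_{k+1}:

  H_0: rank C_0 − rank ∂_1 = 10 − 9 = 1, and the invariant factors of ∂_1 are all 1, so H_0 = Z.
  H_1: rank ker ∂_1 − rank ∂_2 = (13 − 9) − 3 = 1, and the invariant factors of ∂_2 are all 1, so H_1 = Z.
  H_2: rank ker ∂_2 − rank ∂_3 = (3 − 3) − 0 = 0, and there is no ∂_3, so H_2 = 0.

H_0 ≅ Z,  H_1 ≅ Z,  H_2 = 0.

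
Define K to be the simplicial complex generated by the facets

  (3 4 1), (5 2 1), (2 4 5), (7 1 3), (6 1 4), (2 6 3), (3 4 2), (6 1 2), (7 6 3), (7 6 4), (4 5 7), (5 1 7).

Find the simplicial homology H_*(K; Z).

H_0 = Z,  H_1 = Z/2,  H_2 = 0.

Take the total order 1 < 2 < 3 < 4 < 5 < 6 < 7 on the vertex set. Then K (dimension 2) consists of the simplices:

  0-simplices (7): [1], [2], [3], [4], [5], [6], [7]
  1-simplices (18): [1,2], [1,3], [1,4], [1,5], [1,6], [1,7], [2,3], [2,4], [2,5], [2,6], [3,4], [3,6], [3,7], [4,5], [4,6], [4,7], [5,7], [6,7]
  2-simplices (12): [1,2,5], [1,2,6], [1,3,4], [1,3,7], [1,4,6], [1,5,7], [2,3,4], [2,3,6], [2,4,5], [3,6,7], [4,5,7], [4,6,7]

giving chain groups C_0 ≅ Z^7, C_1 ≅ Z^18, C_2 ≅ Z^12.

Boundary ∂_1: C_1 → C_0 is given by ∂[p,q] = [q] − [p]. For instance
  ∂[3,6] = [6] − [3].
The 7×18 boundary matrix has rank 6 and Smith normal form diag(1,1,1,1,1,1).

Boundary ∂_2: C_2 → C_1 acts by ∂[p,q,r] = [q,r] − [p,r] + [p,q]. For instance
  ∂[2,3,6] = [3,6] − [2,6] + [2,3],
  ∂[2,4,5] = [4,5] − [2,5] + [2,4].
The 18×12 boundary matrix has rank 12 and Smith normal form diag(1,1,1,1,1,1,1,1,1,1,1,2).

Now H_k = ker ∂_k / im ∂_{k+1}, so:

  H_0: rank C_0 − rank ∂_1 = 7 − 6 = 1, and the invariant factors of ∂_1 are all 1, so H_0 ≅ Z.
  H_1: rank ker ∂_1 − rank ∂_2 = (18 − 6) − 12 = 0, and ∂_2 has invariant factor 2 > 1, so H_1 ≅ Z/2.
  H_2: rank ker ∂_2 − rank ∂_3 = (12 − 12) − 0 = 0, and there is no ∂_3, so H_2 ≅ 0.

As a check, the Euler characteristic is 7 − 18 + 12 = 1, which agrees with 1 − 0 + 0 = 1.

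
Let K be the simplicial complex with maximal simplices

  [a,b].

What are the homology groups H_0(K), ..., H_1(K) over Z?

H_0 = Z,  H_1 = 0.

We work with the vertex ordering a < b. The simplices of K, each written with vertices in increasing order, are:

  0-simplices (2): a, b
  1-simplices (1): ab

Hence C_0 ≅ Z^2, C_1 ≅ Z^1.

∂_1: C_1 → C_0 sends each edge [p,q] (with p < q) to q − p. For instance
  ∂ab = b − a.
As a 2×1 matrix over Z this has rank 1, with invariant factors (1).

Now H_k = ker ∂_k / im ∂_{k+1}, so:

  H_0: rank C_0 − rank ∂_1 = 2 − 1 = 1, and the invariant factors of ∂_1 are all 1, so H_0 ≅ Z.
  H_1: rank ker ∂_1 − rank ∂_2 = (1 − 1) − 0 = 0, and there is no ∂_2, so H_1 ≅ 0.

As a check, the Euler characteristic is 2 − 1 = 1, which agrees with 1 − 0 = 1.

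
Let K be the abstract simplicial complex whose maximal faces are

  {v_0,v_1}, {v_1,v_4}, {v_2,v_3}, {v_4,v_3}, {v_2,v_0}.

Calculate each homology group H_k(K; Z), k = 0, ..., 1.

Fix the vertex order v_0 < v_1 < v_2 < v_3 < v_4 and write every simplex with vertices in increasing order. Then dim K = 1 and the simplices of K are:

  0-simplices (5): [v_0], [v_1], [v_2], [v_3], [v_4]
  1-simplices (5): [v_0,v_1], [v_0,v_2], [v_1,v_4], [v_2,v_3], [v_3,v_4]

Hence C_0 ≅ Z^5, C_1 ≅ Z^5.

The boundary map ∂_1: C_1 → C_0 is given by ∂[p,q] = [q] − [p]. For instance
  ∂[v_2,v_3] = [v_3] − [v_2].
The resulting 5×5 matrix has rank 4, and its Smith normal form has invariant factors (1,1,1,1).

Computing H_k = (kernel of ∂_k) / (image of ∂_{k+1}):

  H_0: rank C_0 − rank ∂_1 = 5 − 4 = 1, and the invariant factors of ∂_1 are all 1, so H_0 ≅ Z.
  H_1: rank ker ∂_1 − rank ∂_2 = (5 − 4) − 0 = 1, and there is no ∂_2, so H_1 ≅ Z.

(K is a triangulation of the circle S^1.)

H_0 ≅ Z,  H_1 ≅ Z.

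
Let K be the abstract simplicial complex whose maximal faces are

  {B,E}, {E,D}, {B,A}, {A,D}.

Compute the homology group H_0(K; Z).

We work with the vertex ordering A < B < D < E. The simplices of K, each written with vertices in increasing order, are:

  0-simplices (4): A, B, D, E
  1-simplices (4): AB, AD, BE, DE

so the chain groups are C_0 ≅ Z^4, C_1 ≅ Z^4.

Boundary ∂_1: C_1 → C_0 maps an edge to its endpoints' difference, ∂[p,q] = q − p. For instance
  ∂AB = B − A.
The 4×4 boundary matrix has rank 3 and Smith normal form diag(1,1,1).

From H_k ≅ ker(∂_k) / im(∂_{k+1}) we obtain:

  H_0: rank C_0 − rank ∂_1 = 4 − 3 = 1, and the invariant factors of ∂_1 are all 1, so H_0 = Z.

H_0 = Z.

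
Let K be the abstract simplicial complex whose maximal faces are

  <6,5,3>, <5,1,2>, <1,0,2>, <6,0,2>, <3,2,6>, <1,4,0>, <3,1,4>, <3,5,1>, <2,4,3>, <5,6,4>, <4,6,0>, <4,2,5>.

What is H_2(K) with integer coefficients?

H_2 = 0.

K has 7 vertices, 18 edges, 12 triangles.
rank ∂_2 = 12, rank ∂_3 = 0 ⇒ b_2 = 12 − 12 − 0 = 0. So H_2 = 0.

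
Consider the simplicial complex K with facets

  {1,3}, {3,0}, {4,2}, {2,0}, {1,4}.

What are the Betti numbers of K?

K has 5 vertices, 5 edges.
rank ∂_0 = 0, rank ∂_1 = 4 ⇒ b_0 = 5 − 0 − 4 = 1; all invariant factors of ∂_1 are 1 so no torsion. So H_0 ≅ Z.
rank ∂_1 = 4, rank ∂_2 = 0 ⇒ b_1 = 5 − 4 − 0 = 1. So H_1 ≅ Z.

b_0 = 1, b_1 = 1.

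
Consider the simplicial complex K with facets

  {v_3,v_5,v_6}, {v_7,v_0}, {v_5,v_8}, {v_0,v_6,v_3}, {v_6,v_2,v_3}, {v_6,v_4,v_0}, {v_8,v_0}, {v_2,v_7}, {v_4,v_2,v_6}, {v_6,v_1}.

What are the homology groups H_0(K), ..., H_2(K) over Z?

Fix the vertex order v_0 < v_1 < v_2 < v_3 < v_4 < v_5 < v_6 < v_7 < v_8 and write every simplex with vertices in increasing order. Then dim K = 2 and the simplices of K are:

  0-simplices (9): [v_0], [v_1], [v_2], [v_3], [v_4], [v_5], [v_6], [v_7], [v_8]
  1-simplices (15): (15 of them)
  2-simplices (5): [v_0,v_3,v_6], [v_0,v_4,v_6], [v_2,v_3,v_6], [v_2,v_4,v_6], [v_3,v_5,v_6]

giving chain groups C_0 ≅ Z^9, C_1 ≅ Z^15, C_2 ≅ Z^5.

∂_1: C_1 → C_0 maps an edge to its endpoints' difference, ∂[p,q] = q − p. For instance
  ∂[v_2,v_3] = [v_3] − [v_2].
As a 9×15 matrix over Z this has rank 8, with invariant factors (1,1,1,1,1,1,1,1).

Boundary ∂_2: C_2 → C_1 sends each 2-simplex [p,q,r] to [q,r] − [p,r] + [p,q]. For instance
  ∂[v_2,v_3,v_6] = [v_3,v_6] − [v_2,v_6] + [v_2,v_3],
  ∂[v_2,v_4,v_6] = [v_4,v_6] − [v_2,v_6] + [v_2,v_4].
This gives a 15×5 integer matrix of rank 5; reducing to Smith normal form yields diagonal entries (1,1,1,1,1).

From H_k ≅ ker(∂_k) / im(∂_{k+1}) we obtain:

  H_0: rank C_0 − rank ∂_1 = 9 − 8 = 1, and the invariant factors of ∂_1 are all 1, so H_0 = Z.
  H_1: rank ker ∂_1 − rank ∂_2 = (15 − 8) − 5 = 2, and the invariant factors of ∂_2 are all 1, so H_1 = Z^2.
  H_2: rank ker ∂_2 − rank ∂_3 = (5 − 5) − 0 = 0, and there is no ∂_3, so H_2 = 0.

H_0 ≅ Z,  H_1 ≅ Z^2,  H_2 = 0.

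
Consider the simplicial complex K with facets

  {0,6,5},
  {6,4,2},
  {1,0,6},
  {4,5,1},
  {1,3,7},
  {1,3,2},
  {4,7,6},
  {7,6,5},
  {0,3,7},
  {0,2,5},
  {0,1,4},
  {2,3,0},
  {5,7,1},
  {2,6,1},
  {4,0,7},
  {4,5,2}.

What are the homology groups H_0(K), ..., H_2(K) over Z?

Fix the vertex order 0 < 1 < 2 < 3 < 4 < 5 < 6 < 7 and write every simplex with vertices in increasing order. Then dim K = 2 and the simplices of K are:

  0-simplices (8): [0], [1], [2], [3], [4], [5], [6], [7]
  1-simplices (24): (24 of them)
  2-simplices (16): [0,1,4], [0,1,6], [0,2,3], [0,2,5], [0,3,7], [0,4,7], [0,5,6], [1,2,3], [1,2,6], [1,3,7], [1,4,5], [1,5,7], [2,4,5], [2,4,6], [4,6,7], [5,6,7]

Hence C_0 ≅ Z^8, C_1 ≅ Z^24, C_2 ≅ Z^16.

∂_1: C_1 → C_0 maps an edge to its endpoints' difference, ∂[p,q] = q − p. For instance
  ∂[2,5] = [5] − [2].
The 8×24 boundary matrix has rank 7 and Smith normal form diag(1,1,1,1,1,1,1).

∂_2: C_2 → C_1 sends each 2-simplex [p,q,r] to [q,r] − [p,r] + [p,q]. For instance
  ∂[2,4,6] = [4,6] − [2,6] + [2,4],
  ∂[5,6,7] = [6,7] − [5,7] + [5,6].
This gives a 24×16 integer matrix of rank 15; reducing to Smith normal form yields diagonal entries (1,1,1,1,1,1,1,1,1,1,1,1,1,1,1).

Now H_k = ker ∂_k / im ∂_{k+1}, so:

  H_0: rank C_0 − rank ∂_1 = 8 − 7 = 1, and the invariant factors of ∂_1 are all 1, so H_0 = Z.
  H_1: rank ker ∂_1 − rank ∂_2 = (24 − 7) − 15 = 2, and the invariant factors of ∂_2 are all 1, so H_1 = Z^2.
  H_2: rank ker ∂_2 − rank ∂_3 = (16 − 15) − 0 = 1, and there is no ∂_3, so H_2 = Z.

H_0 = Z,  H_1 = Z^2,  H_2 = Z.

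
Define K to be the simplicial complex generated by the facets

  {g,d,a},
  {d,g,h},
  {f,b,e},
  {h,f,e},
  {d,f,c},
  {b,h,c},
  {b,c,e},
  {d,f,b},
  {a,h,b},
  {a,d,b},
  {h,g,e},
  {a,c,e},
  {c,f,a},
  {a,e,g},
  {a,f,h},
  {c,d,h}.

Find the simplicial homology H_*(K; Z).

Fix the vertex order a < b < c < d < e < f < g < h and write every simplex with vertices in increasing order. Then dim K = 2 and the simplices of K are:

  0-simplices (8): a, b, c, d, e, f, g, h
  1-simplices (24): ab, ac, ad, ae, af, ag, ah, bc, bd, be, bf, bh, cd, ce, cf, ch, df, dg, dh, ef, eg, eh, fh, gh
  2-simplices (16): abd, abh, ace, acf, adg, aeg, afh, bce, bch, bdf, bef, cdf, cdh, dgh, efh, egh

giving chain groups C_0 ≅ Z^8, C_1 ≅ Z^24, C_2 ≅ Z^16.

Boundary ∂_1: C_1 → C_0 maps an edge to its endpoints' difference, ∂[p,q] = q − p. For instance
  ∂ab = b − a.
This gives a 8×24 integer matrix of rank 7; reducing to Smith normal form yields diagonal entries (1,1,1,1,1,1,1).

∂_2: C_2 → C_1 maps a triangle to the signed sum of its edges. For instance
  ∂afh = fh − ah + af,
  ∂bef = ef − bf + be.
As a 24×16 matrix over Z this has rank 15, with invariant factors (1,1,1,1,1,1,1,1,1,1,1,1,1,1,1).

Computing H_k = (kernel of ∂_k) / (image of ∂_{k+1}):

  H_0: rank C_0 − rank ∂_1 = 8 − 7 = 1, and the invariant factors of ∂_1 are all 1, so H_0 ≅ Z.
  H_1: rank ker ∂_1 − rank ∂_2 = (24 − 7) − 15 = 2, and the invariant factors of ∂_2 are all 1, so H_1 ≅ Z^2.
  H_2: rank ker ∂_2 − rank ∂_3 = (16 − 15) − 0 = 1, and there is no ∂_3, so H_2 ≅ Z.

As a check, the Euler characteristic is 8 − 24 + 16 = 0, which agrees with 1 − 2 + 1 = 0.
(K is a triangulation of the torus T^2.)

H_0 = Z,  H_1 = Z^2,  H_2 = Z.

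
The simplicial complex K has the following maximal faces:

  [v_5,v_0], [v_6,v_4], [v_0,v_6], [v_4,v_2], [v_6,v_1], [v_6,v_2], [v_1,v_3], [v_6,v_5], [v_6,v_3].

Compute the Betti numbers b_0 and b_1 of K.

b_0 = 1, b_1 = 3.

Fix the vertex order v_0 < v_1 < v_2 < v_3 < v_4 < v_5 < v_6 and write every simplex with vertices in increasing order. Then dim K = 1 and the simplices of K are:

  0-simplices (7): [v_0], [v_1], [v_2], [v_3], [v_4], [v_5], [v_6]
  1-simplices (9): [v_0,v_5], [v_0,v_6], [v_1,v_3], [v_1,v_6], [v_2,v_4], [v_2,v_6], [v_3,v_6], [v_4,v_6], [v_5,v_6]

so the chain groups are C_0 ≅ Z^7, C_1 ≅ Z^9.

Boundary ∂_1: C_1 → C_0 is given by ∂[p,q] = [q] − [p]. For instance
  ∂[v_0,v_5] = [v_5] − [v_0].
The resulting 7×9 matrix has rank 6, and its Smith normal form has invariant factors (1,1,1,1,1,1).

Now H_k = ker ∂_k / im ∂_{k+1}, so:

  H_0: rank C_0 − rank ∂_1 = 7 − 6 = 1, and the invariant factors of ∂_1 are all 1, so H_0 ≅ Z.
  H_1: rank ker ∂_1 − rank ∂_2 = (9 − 6) − 0 = 3, and there is no ∂_2, so H_1 ≅ Z^3.

Hence the Betti numbers are b_0 = 1, b_1 = 3.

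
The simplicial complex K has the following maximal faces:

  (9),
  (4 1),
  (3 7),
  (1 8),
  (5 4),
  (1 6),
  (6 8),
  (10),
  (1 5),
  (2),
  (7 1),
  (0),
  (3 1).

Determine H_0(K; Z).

Take the total order 0 < 1 < 2 < 3 < 4 < 5 < 6 < 7 < 8 < 9 < 10 on the vertex set. Then K (dimension 1) consists of the simplices:

  0-simplices (11): [0], [1], [2], [3], [4], [5], [6], [7], [8], [9], [10]
  1-simplices (9): [1,3], [1,4], [1,5], [1,6], [1,7], [1,8], [3,7], [4,5], [6,8]

giving chain groups C_0 ≅ Z^11, C_1 ≅ Z^9.

Boundary ∂_1: C_1 → C_0 maps an edge to its endpoints' difference, ∂[p,q] = q − p.
This gives a 11×9 integer matrix of rank 6; reducing to Smith normal form yields diagonal entries (1,1,1,1,1,1).

Reading off H_k = ker ∂_k / im ∂_{k+1}:

  H_0: rank C_0 − rank ∂_1 = 11 − 6 = 5, and the invariant factors of ∂_1 are all 1, so H_0 ≅ Z^5.

(K is a triangulation of the disjoint union of a set of 4 points and a wedge of 3 circles.)

H_0 ≅ Z^5.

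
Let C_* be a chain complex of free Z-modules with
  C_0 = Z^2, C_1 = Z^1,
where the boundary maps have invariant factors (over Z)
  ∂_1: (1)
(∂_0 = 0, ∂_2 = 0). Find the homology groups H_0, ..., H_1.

H_0 ≅ Z,  H_1 = 0.

H_0: b_0 = 2 − 0 − 1 = 1; torsion from ∂_1 factors > 1: none. So H_0 ≅ Z.
H_1: b_1 = 1 − 1 − 0 = 0; torsion from ∂_2 factors > 1: none. So H_1 ≅ 0.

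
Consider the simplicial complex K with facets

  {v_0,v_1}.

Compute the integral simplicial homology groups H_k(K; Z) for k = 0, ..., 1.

We work with the vertex ordering v_0 < v_1. The simplices of K, each written with vertices in increasing order, are:

  0-simplices (2): [v_0], [v_1]
  1-simplices (1): [v_0,v_1]

so the chain groups are C_0 ≅ Z^2, C_1 ≅ Z^1.

Boundary ∂_1: C_1 → C_0 sends each edge [p,q] (with p < q) to q − p.
The resulting 2×1 matrix has rank 1, and its Smith normal form has invariant factors (1).

Now H_k = ker ∂_k / im ∂_{k+1}, so:

  H_0: rank C_0 − rank ∂_1 = 2 − 1 = 1, and the invariant factors of ∂_1 are all 1, so H_0 ≅ Z.
  H_1: rank ker ∂_1 − rank ∂_2 = (1 − 1) − 0 = 0, and there is no ∂_2, so H_1 ≅ 0.

H_0 = Z,  H_1 = 0.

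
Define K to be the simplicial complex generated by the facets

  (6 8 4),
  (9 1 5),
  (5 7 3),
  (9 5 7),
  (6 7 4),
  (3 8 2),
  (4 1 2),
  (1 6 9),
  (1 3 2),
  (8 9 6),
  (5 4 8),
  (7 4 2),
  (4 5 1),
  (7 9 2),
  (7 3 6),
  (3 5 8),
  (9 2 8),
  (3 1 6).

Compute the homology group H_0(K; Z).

H_0 = Z.

Order the vertices as 1 < 2 < 3 < 4 < 5 < 6 < 7 < 8 < 9. Listing each simplex with vertices in this order, K has dimension 2 with simplices:

  0-simplices (9): [1], [2], [3], [4], [5], [6], [7], [8], [9]
  1-simplices (27): (27 of them)
  2-simplices (18): [1,2,3], [1,2,4], [1,3,6], [1,4,5], [1,5,9], [1,6,9], [2,3,8], [2,4,7], [2,7,9], [2,8,9], [3,5,7], [3,5,8], [3,6,7], [4,5,8], [4,6,7], [4,6,8], [5,7,9], [6,8,9]

Hence C_0 ≅ Z^9, C_1 ≅ Z^27, C_2 ≅ Z^18.

∂_1: C_1 → C_0 sends each edge [p,q] (with p < q) to q − p. For instance
  ∂[7,9] = [9] − [7].
As a 9×27 matrix over Z this has rank 8, with invariant factors (1,1,1,1,1,1,1,1).

Boundary ∂_2: C_2 → C_1 sends each 2-simplex [p,q,r] to [q,r] − [p,r] + [p,q]. For instance
  ∂[5,7,9] = [7,9] − [5,9] + [5,7],
  ∂[1,4,5] = [4,5] − [1,5] + [1,4].
The 27×18 boundary matrix has rank 17 and Smith normal form diag(1,1,1,1,1,1,1,1,1,1,1,1,1,1,1,1,1).

Computing H_k = (kernel of ∂_k) / (image of ∂_{k+1}):

  H_0: rank C_0 − rank ∂_1 = 9 − 8 = 1, and the invariant factors of ∂_1 are all 1, so H_0 = Z.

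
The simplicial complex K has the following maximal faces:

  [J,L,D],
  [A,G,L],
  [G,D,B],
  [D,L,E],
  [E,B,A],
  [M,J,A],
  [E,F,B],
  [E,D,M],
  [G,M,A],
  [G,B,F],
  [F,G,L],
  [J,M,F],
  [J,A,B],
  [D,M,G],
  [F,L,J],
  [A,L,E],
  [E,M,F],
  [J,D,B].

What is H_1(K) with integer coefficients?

H_1 ≅ Z^2.

Take the total order A < B < D < E < F < G < J < L < M on the vertex set. Then K (dimension 2) consists of the simplices:

  0-simplices (9): A, B, D, E, F, G, J, L, M
  1-simplices (27): AB, AE, AG, AJ, AL, AM, BD, BE, BF, BG, BJ, DE, DG, DJ, DL, DM, EF, EL, EM, FG, FJ, FL, FM, GL, GM, JL, JM
  2-simplices (18): ABE, ABJ, AEL, AGL, AGM, AJM, BDG, BDJ, BEF, BFG, DEL, DEM, DGM, DJL, EFM, FGL, FJL, FJM

giving chain groups C_0 ≅ Z^9, C_1 ≅ Z^27, C_2 ≅ Z^18.

The boundary map ∂_1: C_1 → C_0 is given by ∂[p,q] = [q] − [p].
As a 9×27 matrix over Z this has rank 8, with invariant factors (1,1,1,1,1,1,1,1).

Boundary ∂_2: C_2 → C_1 maps a triangle to the signed sum of its edges. For instance
  ∂BDJ = DJ − BJ + BD,
  ∂BDG = DG − BG + BD.
This gives a 27×18 integer matrix of rank 17; reducing to Smith normal form yields diagonal entries (1,1,1,1,1,1,1,1,1,1,1,1,1,1,1,1,1).

Reading off H_k = ker ∂_k / im ∂_{k+1}:

  H_1: rank ker ∂_1 − rank ∂_2 = (27 − 8) − 17 = 2, and the invariant factors of ∂_2 are all 1, so H_1 ≅ Z^2.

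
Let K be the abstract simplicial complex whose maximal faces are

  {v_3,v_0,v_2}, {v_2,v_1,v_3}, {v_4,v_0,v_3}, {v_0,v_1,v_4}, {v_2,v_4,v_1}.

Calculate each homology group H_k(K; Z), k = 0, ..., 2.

H_0 = Z,  H_1 = Z,  H_2 = 0.

Take the total order v_0 < v_1 < v_2 < v_3 < v_4 on the vertex set. Then K (dimension 2) consists of the simplices:

  0-simplices (5): [v_0], [v_1], [v_2], [v_3], [v_4]
  1-simplices (10): [v_0,v_1], [v_0,v_2], [v_0,v_3], [v_0,v_4], [v_1,v_2], [v_1,v_3], [v_1,v_4], [v_2,v_3], [v_2,v_4], [v_3,v_4]
  2-simplices (5): [v_0,v_1,v_4], [v_0,v_2,v_3], [v_0,v_3,v_4], [v_1,v_2,v_3], [v_1,v_2,v_4]

so the chain groups are C_0 ≅ Z^5, C_1 ≅ Z^10, C_2 ≅ Z^5.

Boundary ∂_1: C_1 → C_0 maps an edge to its endpoints' difference, ∂[p,q] = q − p.
The resulting 5×10 matrix has rank 4, and its Smith normal form has invariant factors (1,1,1,1).

Boundary ∂_2: C_2 → C_1 sends each 2-simplex [p,q,r] to [q,r] − [p,r] + [p,q]. For instance
  ∂[v_1,v_2,v_4] = [v_2,v_4] − [v_1,v_4] + [v_1,v_2],
  ∂[v_0,v_2,v_3] = [v_2,v_3] − [v_0,v_3] + [v_0,v_2].
As a 10×5 matrix over Z this has rank 5, with invariant factors (1,1,1,1,1).

From H_k ≅ ker(∂_k) / im(∂_{k+1}) we obtain:

  H_0: rank C_0 − rank ∂_1 = 5 − 4 = 1, and the invariant factors of ∂_1 are all 1, so H_0 = Z.
  H_1: rank ker ∂_1 − rank ∂_2 = (10 − 4) − 5 = 1, and the invariant factors of ∂_2 are all 1, so H_1 = Z.
  H_2: rank ker ∂_2 − rank ∂_3 = (5 − 5) − 0 = 0, and there is no ∂_3, so H_2 = 0.

As a check, the Euler characteristic is 5 − 10 + 5 = 0, which agrees with 1 − 1 + 0 = 0.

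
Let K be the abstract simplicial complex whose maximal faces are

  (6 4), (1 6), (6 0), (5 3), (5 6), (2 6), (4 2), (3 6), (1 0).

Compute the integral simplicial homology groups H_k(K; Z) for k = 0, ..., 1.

K has 7 vertices, 9 edges.
rank ∂_0 = 0, rank ∂_1 = 6 ⇒ b_0 = 7 − 0 − 6 = 1; all invariant factors of ∂_1 are 1 so no torsion. So H_0 = Z.
rank ∂_1 = 6, rank ∂_2 = 0 ⇒ b_1 = 9 − 6 − 0 = 3. So H_1 = Z^3.

H_0 ≅ Z,  H_1 ≅ Z^3.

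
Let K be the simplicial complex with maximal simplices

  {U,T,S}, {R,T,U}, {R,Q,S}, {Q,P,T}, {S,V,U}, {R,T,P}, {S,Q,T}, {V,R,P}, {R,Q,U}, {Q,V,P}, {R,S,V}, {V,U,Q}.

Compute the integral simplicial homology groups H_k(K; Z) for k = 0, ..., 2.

H_0 = Z,  H_1 = Z_2,  H_2 = 0.

We work with the vertex ordering P < Q < R < S < T < U < V. The simplices of K, each written with vertices in increasing order, are:

  0-simplices (7): P, Q, R, S, T, U, V
  1-simplices (18): PQ, PR, PT, PV, QR, QS, QT, QU, QV, RS, RT, RU, RV, ST, SU, SV, TU, UV
  2-simplices (12): PQT, PQV, PRT, PRV, QRS, QRU, QST, QUV, RSV, RTU, STU, SUV

Hence C_0 ≅ Z^7, C_1 ≅ Z^18, C_2 ≅ Z^12.

Boundary ∂_1: C_1 → C_0 maps an edge to its endpoints' difference, ∂[p,q] = q − p. For instance
  ∂RV = V − R.
As a 7×18 matrix over Z this has rank 6, with invariant factors (1,1,1,1,1,1).

Boundary ∂_2: C_2 → C_1 sends each 2-simplex [p,q,r] to [q,r] − [p,r] + [p,q]. For instance
  ∂PRT = RT − PT + PR,
  ∂SUV = UV − SV + SU.
This gives a 18×12 integer matrix of rank 12; reducing to Smith normal form yields diagonal entries (1,1,1,1,1,1,1,1,1,1,1,2).

Reading off H_k = ker ∂_k / im ∂_{k+1}:

  H_0: rank C_0 − rank ∂_1 = 7 − 6 = 1, and the invariant factors of ∂_1 are all 1, so H_0 = Z.
  H_1: rank ker ∂_1 − rank ∂_2 = (18 − 6) − 12 = 0, and ∂_2 has invariant factor 2 > 1, so H_1 = Z_2.
  H_2: rank ker ∂_2 − rank ∂_3 = (12 − 12) − 0 = 0, and there is no ∂_3, so H_2 = 0.

As a check, the Euler characteristic is 7 − 18 + 12 = 1, which agrees with 1 − 0 + 0 = 1.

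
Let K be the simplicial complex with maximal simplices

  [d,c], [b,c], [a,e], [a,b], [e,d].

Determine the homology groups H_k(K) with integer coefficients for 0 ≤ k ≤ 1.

Fix the vertex order a < b < c < d < e and write every simplex with vertices in increasing order. Then dim K = 1 and the simplices of K are:

  0-simplices (5): a, b, c, d, e
  1-simplices (5): ab, ae, bc, cd, de

Hence C_0 ≅ Z^5, C_1 ≅ Z^5.

The boundary map ∂_1: C_1 → C_0 sends each edge [p,q] (with p < q) to q − p.
The 5×5 boundary matrix has rank 4 and Smith normal form diag(1,1,1,1).

Now H_k = ker ∂_k / im ∂_{k+1}, so:

  H_0: rank C_0 − rank ∂_1 = 5 − 4 = 1, and the invariant factors of ∂_1 are all 1, so H_0 = Z.
  H_1: rank ker ∂_1 − rank ∂_2 = (5 − 4) − 0 = 1, and there is no ∂_2, so H_1 = Z.

H_0 = Z,  H_1 = Z.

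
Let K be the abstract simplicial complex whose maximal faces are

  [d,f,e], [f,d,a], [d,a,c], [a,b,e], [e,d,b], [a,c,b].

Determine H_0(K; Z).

H_0 ≅ Z.

Take the total order a < b < c < d < e < f on the vertex set. Then K (dimension 2) consists of the simplices:

  0-simplices (6): a, b, c, d, e, f
  1-simplices (12): ab, ac, ad, ae, af, bc, bd, be, cd, de, df, ef
  2-simplices (6): abc, abe, acd, adf, bde, def

Hence C_0 ≅ Z^6, C_1 ≅ Z^12, C_2 ≅ Z^6.

The boundary map ∂_1: C_1 → C_0 maps an edge to its endpoints' difference, ∂[p,q] = q − p.
The 6×12 boundary matrix has rank 5 and Smith normal form diag(1,1,1,1,1).

The boundary map ∂_2: C_2 → C_1 maps a triangle to the signed sum of its edges. For instance
  ∂adf = df − af + ad,
  ∂acd = cd − ad + ac.
As a 12×6 matrix over Z this has rank 6, with invariant factors (1,1,1,1,1,1).

Computing H_k = (kernel of ∂_k) / (image of ∂_{k+1}):

  H_0: rank C_0 − rank ∂_1 = 6 − 5 = 1, and the invariant factors of ∂_1 are all 1, so H_0 ≅ Z.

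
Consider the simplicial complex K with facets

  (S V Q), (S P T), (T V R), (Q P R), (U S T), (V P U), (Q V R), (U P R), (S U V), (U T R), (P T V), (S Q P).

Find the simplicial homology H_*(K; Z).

H_0 = Z,  H_1 = Z/2,  H_2 = 0.

We work with the vertex ordering P < Q < R < S < T < U < V. The simplices of K, each written with vertices in increasing order, are:

  0-simplices (7): P, Q, R, S, T, U, V
  1-simplices (18): PQ, PR, PS, PT, PU, PV, QR, QS, QV, RT, RU, RV, ST, SU, SV, TU, TV, UV
  2-simplices (12): PQR, PQS, PRU, PST, PTV, PUV, QRV, QSV, RTU, RTV, STU, SUV

so the chain groups are C_0 ≅ Z^7, C_1 ≅ Z^18, C_2 ≅ Z^12.

Boundary ∂_1: C_1 → C_0 maps an edge to its endpoints' difference, ∂[p,q] = q − p. For instance
  ∂QV = V − Q.
As a 7×18 matrix over Z this has rank 6, with invariant factors (1,1,1,1,1,1).

Boundary ∂_2: C_2 → C_1 sends each 2-simplex [p,q,r] to [q,r] − [p,r] + [p,q]. For instance
  ∂STU = TU − SU + ST,
  ∂SUV = UV − SV + SU.
This gives a 18×12 integer matrix of rank 12; reducing to Smith normal form yields diagonal entries (1,1,1,1,1,1,1,1,1,1,1,2).

Reading off H_k = ker ∂_k / im ∂_{k+1}:

  H_0: rank C_0 − rank ∂_1 = 7 − 6 = 1, and the invariant factors of ∂_1 are all 1, so H_0 ≅ Z.
  H_1: rank ker ∂_1 − rank ∂_2 = (18 − 6) − 12 = 0, and ∂_2 has invariant factor 2 > 1, so H_1 ≅ Z/2.
  H_2: rank ker ∂_2 − rank ∂_3 = (12 − 12) − 0 = 0, and there is no ∂_3, so H_2 ≅ 0.

As a check, the Euler characteristic is 7 − 18 + 12 = 1, which agrees with 1 − 0 + 0 = 1.
(K is a triangulation of the real projective plane RP^2.)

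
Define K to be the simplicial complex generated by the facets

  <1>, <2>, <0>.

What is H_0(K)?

K has 3 vertices.
rank ∂_0 = 0, rank ∂_1 = 0 ⇒ b_0 = 3 − 0 − 0 = 3. So H_0 ≅ Z^3.

H_0 ≅ Z^3.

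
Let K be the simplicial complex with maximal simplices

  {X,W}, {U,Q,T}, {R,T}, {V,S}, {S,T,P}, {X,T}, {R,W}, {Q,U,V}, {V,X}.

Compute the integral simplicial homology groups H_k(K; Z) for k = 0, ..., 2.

Fix the vertex order P < Q < R < S < T < U < V < W < X and write every simplex with vertices in increasing order. Then dim K = 2 and the simplices of K are:

  0-simplices (9): P, Q, R, S, T, U, V, W, X
  1-simplices (14): PS, PT, QT, QU, QV, RT, RW, ST, SV, TU, TX, UV, VX, WX
  2-simplices (3): PST, QTU, QUV

Hence C_0 ≅ Z^9, C_1 ≅ Z^14, C_2 ≅ Z^3.

∂_1: C_1 → C_0 is given by ∂[p,q] = [q] − [p]. For instance
  ∂PS = S − P.
As a 9×14 matrix over Z this has rank 8, with invariant factors (1,1,1,1,1,1,1,1).

The boundary map ∂_2: C_2 → C_1 acts by ∂[p,q,r] = [q,r] − [p,r] + [p,q]. For instance
  ∂PST = ST − PT + PS,
  ∂QUV = UV − QV + QU.
This gives a 14×3 integer matrix of rank 3; reducing to Smith normal form yields diagonal entries (1,1,1).

From H_k ≅ ker(∂_k) / im(∂_{k+1}) we obtain:

  H_0: rank C_0 − rank ∂_1 = 9 − 8 = 1, and the invariant factors of ∂_1 are all 1, so H_0 = Z.
  H_1: rank ker ∂_1 − rank ∂_2 = (14 − 8) − 3 = 3, and the invariant factors of ∂_2 are all 1, so H_1 = Z^3.
  H_2: rank ker ∂_2 − rank ∂_3 = (3 − 3) − 0 = 0, and there is no ∂_3, so H_2 = 0.

H_0 = Z,  H_1 = Z^3,  H_2 = 0.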